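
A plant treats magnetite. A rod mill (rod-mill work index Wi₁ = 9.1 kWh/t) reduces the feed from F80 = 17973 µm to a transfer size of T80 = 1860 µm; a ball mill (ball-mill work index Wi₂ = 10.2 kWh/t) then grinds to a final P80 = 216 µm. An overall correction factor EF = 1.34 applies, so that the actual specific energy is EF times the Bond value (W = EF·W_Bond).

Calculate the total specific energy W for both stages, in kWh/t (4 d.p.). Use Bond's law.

W = 8.0486 kWh/t

Bond: W = 10·Wi·(1/√P80 − 1/√F80)
Stage 1 (17973→1860 µm, Wi₁=9.1): W₁ = 10·9.1·(0.023187 − 0.007459) = 1.4312 kWh/t
Stage 2 (1860→216 µm, Wi₂=10.2): W₂ = 10·10.2·(0.068041 − 0.023187) = 4.5752 kWh/t
W = W₁ + W₂ = 1.4312 + 4.5752 = 6.0064 kWh/t
With EF = 1.34: W = 6.0064·1.34 = 8.0486 kWh/t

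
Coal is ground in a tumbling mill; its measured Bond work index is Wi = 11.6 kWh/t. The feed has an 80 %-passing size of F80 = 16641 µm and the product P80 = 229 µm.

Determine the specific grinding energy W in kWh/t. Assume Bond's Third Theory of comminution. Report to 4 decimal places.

W = 6.7663 kWh/t

Bond: W = 10·Wi·(1/√P80 − 1/√F80)
1/√229 = 0.066082;  1/√16641 = 0.007752
W = 10·11.6·(0.066082 − 0.007752) = 6.7663 kWh/t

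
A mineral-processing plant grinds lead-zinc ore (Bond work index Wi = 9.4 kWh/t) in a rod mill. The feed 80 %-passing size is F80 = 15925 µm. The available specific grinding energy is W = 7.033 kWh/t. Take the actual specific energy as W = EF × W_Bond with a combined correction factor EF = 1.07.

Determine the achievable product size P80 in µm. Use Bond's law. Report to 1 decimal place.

P80 = 165.0 µm

W = 10·Wi·[P80^(−½) − F80^(−½)]
W_Bond = W / EF = 7.033 / 1.07 = 6.5729 kWh/t
P80^(−½) = W_Bond/(10 Wi) + F80^(−½)
  = 6.5729/(10·9.4) + 1/√15925 = 0.069924 + 0.007924 = 0.077849
P80 = (1/0.077849)² = 12.8454² = 165.00 µm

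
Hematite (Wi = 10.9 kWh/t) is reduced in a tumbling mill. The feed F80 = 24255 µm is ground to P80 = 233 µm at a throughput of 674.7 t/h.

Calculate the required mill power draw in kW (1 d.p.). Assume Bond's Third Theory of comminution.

P = 4345.7 kW

W_Bond = 10·Wi·(1/√P₈₀ − 1/√F₈₀)
W = 10·10.9·(1/√233 − 1/√24255) = 10·10.9·(0.059091) = 6.4409 kWh/t
Mill draw = 6.4409 × 674.7 = 4345.7 kW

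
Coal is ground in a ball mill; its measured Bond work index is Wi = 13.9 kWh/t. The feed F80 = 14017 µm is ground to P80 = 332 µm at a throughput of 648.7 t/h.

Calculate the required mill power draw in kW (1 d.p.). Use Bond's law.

W = 10·Wi·(P80^(-½) − F80^(-½))
W = 10·13.9·(1/√332 − 1/√14017) = 10·13.9·(0.046436) = 6.4546 kWh/t
Mill draw = 6.4546 × 648.7 = 4187.1 kW

P = 4187.1 kW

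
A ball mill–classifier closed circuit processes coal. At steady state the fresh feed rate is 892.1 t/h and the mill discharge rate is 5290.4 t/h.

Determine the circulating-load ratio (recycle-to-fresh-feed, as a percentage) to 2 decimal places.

CL = 493.03 %

Discharge = new feed + return, hence
R = M − F = 5290.4 − 892.1 = 4398.3 t/h
CL = 100·R/F = 100·4398.3/892.1 = 493.03 %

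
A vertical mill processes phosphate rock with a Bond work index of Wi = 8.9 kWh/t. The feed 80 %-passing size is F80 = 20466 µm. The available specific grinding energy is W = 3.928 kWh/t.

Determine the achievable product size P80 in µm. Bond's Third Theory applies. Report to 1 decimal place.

P80 = 382.6 µm

Bond:  W = 10 Wi (1/√P − 1/√F)
⇒ 1/√P80 = W/(10 Wi) + 1/√F80
  = 3.9280/(10·8.9) + 1/√20466 = 0.044135 + 0.006990 = 0.051125
P80 = (1/0.051125)² = 19.5599² = 382.59 µm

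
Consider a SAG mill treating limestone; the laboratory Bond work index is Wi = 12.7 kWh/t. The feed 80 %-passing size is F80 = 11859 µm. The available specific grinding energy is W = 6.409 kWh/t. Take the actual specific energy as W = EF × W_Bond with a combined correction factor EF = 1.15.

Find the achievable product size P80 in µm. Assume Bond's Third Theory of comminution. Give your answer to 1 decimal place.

P80 = 355.1 µm

W = 10·Wi·(P80^(-½) − F80^(-½))
W_Bond = W / EF = 6.409 / 1.15 = 5.5730 kWh/t
⇒ 1/√P80 = W_Bond/(10 Wi) + 1/√F80
  = 5.5730/(10·12.7) + 1/√11859 = 0.043882 + 0.009183 = 0.053065
P80 = (1/0.053065)² = 18.8448² = 355.13 µm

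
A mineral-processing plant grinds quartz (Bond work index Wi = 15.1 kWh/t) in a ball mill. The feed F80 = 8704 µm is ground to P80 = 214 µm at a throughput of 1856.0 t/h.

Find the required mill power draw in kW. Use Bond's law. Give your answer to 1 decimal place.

W = 10·Wi·(P80^(-½) − F80^(-½))
W = 10·15.1·(1/√214 − 1/√8704) = 10·15.1·(0.057640) = 8.7036 kWh/t
Power = W × throughput = 8.7036 kWh/t × 1856.0 t/h = 16153.9 kW

P = 16153.9 kW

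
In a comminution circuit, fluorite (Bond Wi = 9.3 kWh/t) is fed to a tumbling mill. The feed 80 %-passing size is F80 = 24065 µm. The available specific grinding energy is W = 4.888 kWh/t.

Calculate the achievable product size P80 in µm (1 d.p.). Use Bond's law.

W = 10 Wi (1/√P80 − 1/√F80)  [Bond]
P80^(−½) = W/(10 Wi) + F80^(−½)
  = 4.8880/(10·9.3) + 1/√24065 = 0.052559 + 0.006446 = 0.059005
P80 = (1/0.059005)² = 16.9476² = 287.22 µm

P80 = 287.2 µm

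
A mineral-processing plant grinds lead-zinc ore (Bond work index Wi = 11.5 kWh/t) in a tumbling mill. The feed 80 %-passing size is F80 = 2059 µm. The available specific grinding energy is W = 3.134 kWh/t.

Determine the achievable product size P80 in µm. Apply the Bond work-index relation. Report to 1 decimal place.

P80 = 411.6 µm

Bond:  W = 10 Wi (1/√P − 1/√F)
P80^(−½) = W/(10 Wi) + F80^(−½)
  = 3.1340/(10·11.5) + 1/√2059 = 0.027252 + 0.022038 = 0.049290
P80 = (1/0.049290)² = 20.2880² = 411.60 µm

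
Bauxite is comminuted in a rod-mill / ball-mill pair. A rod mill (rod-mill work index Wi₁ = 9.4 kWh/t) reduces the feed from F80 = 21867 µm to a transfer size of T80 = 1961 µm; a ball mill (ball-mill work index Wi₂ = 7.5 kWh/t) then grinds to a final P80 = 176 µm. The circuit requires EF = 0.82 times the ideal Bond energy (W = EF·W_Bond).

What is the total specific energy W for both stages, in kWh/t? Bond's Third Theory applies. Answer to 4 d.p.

W = 10·Wi·[P80^(−½) − F80^(−½)]
Stage 1 (21867→1961 µm, Wi₁=9.4): W₁ = 10·9.4·(0.022582 − 0.006762) = 1.4870 kWh/t
Stage 2 (1961→176 µm, Wi₂=7.5): W₂ = 10·7.5·(0.075378 − 0.022582) = 3.9597 kWh/t
W = W₁ + W₂ = 1.4870 + 3.9597 = 5.4467 kWh/t
With EF = 0.82: W = 5.4467·0.82 = 4.4663 kWh/t

W = 4.4663 kWh/t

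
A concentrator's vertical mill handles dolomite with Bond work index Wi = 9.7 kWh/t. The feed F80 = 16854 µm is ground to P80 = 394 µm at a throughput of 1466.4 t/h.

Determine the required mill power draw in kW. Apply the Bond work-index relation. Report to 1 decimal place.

W = 10 Wi / √P80 − 10 Wi / √F80
W = 10·9.7·(1/√394 − 1/√16854) = 10·9.7·(0.042676) = 4.1396 kWh/t
Mill draw = 4.1396 × 1466.4 = 6070.3 kW

P = 6070.3 kW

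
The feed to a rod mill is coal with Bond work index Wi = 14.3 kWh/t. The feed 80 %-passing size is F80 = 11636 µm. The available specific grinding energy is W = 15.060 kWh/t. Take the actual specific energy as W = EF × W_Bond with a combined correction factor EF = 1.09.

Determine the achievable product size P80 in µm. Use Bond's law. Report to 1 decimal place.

W = 10 Wi (P80^-0.5 − F80^-0.5)
W_Bond = W / EF = 15.060 / 1.09 = 13.8165 kWh/t
P80^(−½) = W_Bond/(10 Wi) + F80^(−½)
  = 13.8165/(10·14.3) + 1/√11636 = 0.096619 + 0.009270 = 0.105889
P80 = (1/0.105889)² = 9.4438² = 89.19 µm

P80 = 89.2 µm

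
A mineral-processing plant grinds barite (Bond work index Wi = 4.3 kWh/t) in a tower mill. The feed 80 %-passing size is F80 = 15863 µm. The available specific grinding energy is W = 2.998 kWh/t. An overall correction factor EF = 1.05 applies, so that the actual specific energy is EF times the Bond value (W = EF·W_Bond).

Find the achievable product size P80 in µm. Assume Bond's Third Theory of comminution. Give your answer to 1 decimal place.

P80 = 180.9 µm

W = 10·Wi·(P80^(-½) − F80^(-½))
W_Bond = W / EF = 2.998 / 1.05 = 2.8552 kWh/t
P80^(−½) = W_Bond/(10 Wi) + F80^(−½)
  = 2.8552/(10·4.3) + 1/√15863 = 0.066401 + 0.007940 = 0.074341
P80 = (1/0.074341)² = 13.4516² = 180.95 µm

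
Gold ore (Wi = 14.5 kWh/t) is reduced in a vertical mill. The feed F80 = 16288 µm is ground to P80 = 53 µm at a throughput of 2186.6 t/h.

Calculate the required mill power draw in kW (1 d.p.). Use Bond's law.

W = 10 Wi (P80^-0.5 − F80^-0.5)
W = 10·14.5·(1/√53 − 1/√16288) = 10·14.5·(0.129525) = 18.7811 kWh/t
P = W·T = 18.7811·2186.6 = 41066.8 kW

P = 41066.8 kW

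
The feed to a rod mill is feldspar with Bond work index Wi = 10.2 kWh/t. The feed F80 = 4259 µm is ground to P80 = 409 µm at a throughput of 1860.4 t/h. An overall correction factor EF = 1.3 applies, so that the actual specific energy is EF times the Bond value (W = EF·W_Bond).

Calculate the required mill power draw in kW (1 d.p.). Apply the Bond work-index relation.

W = 10·Wi·[P80^(−½) − F80^(−½)]
W = 10·10.2·(1/√409 − 1/√4259) = 10·10.2·(0.034124) = 3.4806 kWh/t
With EF = 1.3: W = 3.4806·1.3 = 4.5248 kWh/t
Power = W × throughput = 4.5248 kWh/t × 1860.4 t/h = 8418.0 kW

P = 8418.0 kW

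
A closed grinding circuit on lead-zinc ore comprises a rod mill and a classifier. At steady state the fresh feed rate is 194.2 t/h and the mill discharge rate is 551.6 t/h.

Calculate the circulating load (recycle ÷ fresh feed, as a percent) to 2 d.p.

Mill node: discharge = fresh + recycle.
R = M − F = 551.6 − 194.2 = 357.4 t/h
CL = 100·R/F = 100·357.4/194.2 = 184.04 %

CL = 184.04 %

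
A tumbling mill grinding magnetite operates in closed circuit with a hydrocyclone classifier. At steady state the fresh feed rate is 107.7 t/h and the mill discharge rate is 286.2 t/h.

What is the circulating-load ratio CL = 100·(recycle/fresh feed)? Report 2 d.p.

M = F + R at steady state, so:
R = M − F = 286.2 − 107.7 = 178.5 t/h
CL = 100·R/F = 100·178.5/107.7 = 165.74 %

CL = 165.74 %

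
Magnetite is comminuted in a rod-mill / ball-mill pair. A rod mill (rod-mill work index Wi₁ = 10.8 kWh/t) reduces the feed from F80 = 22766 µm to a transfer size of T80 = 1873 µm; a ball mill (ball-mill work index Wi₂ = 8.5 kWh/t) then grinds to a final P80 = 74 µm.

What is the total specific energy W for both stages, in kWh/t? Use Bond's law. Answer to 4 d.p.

Bond:  W = 10 Wi (1/√P − 1/√F)
Stage 1 (22766→1873 µm, Wi₁=10.8): W₁ = 10·10.8·(0.023106 − 0.006628) = 1.7797 kWh/t
Stage 2 (1873→74 µm, Wi₂=8.5): W₂ = 10·8.5·(0.116248 − 0.023106) = 7.9170 kWh/t
W = W₁ + W₂ = 1.7797 + 7.9170 = 9.6967 kWh/t

W = 9.6967 kWh/t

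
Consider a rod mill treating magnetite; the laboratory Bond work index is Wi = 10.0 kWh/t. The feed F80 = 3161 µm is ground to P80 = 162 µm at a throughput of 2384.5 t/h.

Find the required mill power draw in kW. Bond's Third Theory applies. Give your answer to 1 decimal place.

P = 14493.2 kW

W = 10·Wi·(P80^(-½) − F80^(-½))
W = 10·10.0·(1/√162 − 1/√3161) = 10·10.0·(0.060781) = 6.0781 kWh/t
P_mill = W·ṁ = 6.0781·2384.5 = 14493.2 kW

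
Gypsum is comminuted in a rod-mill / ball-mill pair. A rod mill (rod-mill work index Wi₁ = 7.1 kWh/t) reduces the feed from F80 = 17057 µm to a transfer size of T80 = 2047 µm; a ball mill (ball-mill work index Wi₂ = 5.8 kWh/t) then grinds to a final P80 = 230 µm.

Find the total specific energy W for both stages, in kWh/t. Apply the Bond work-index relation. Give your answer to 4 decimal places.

W = 10·Wi·(P80^(-½) − F80^(-½))
Stage 1 (17057→2047 µm, Wi₁=7.1): W₁ = 10·7.1·(0.022102 − 0.007657) = 1.0256 kWh/t
Stage 2 (2047→230 µm, Wi₂=5.8): W₂ = 10·5.8·(0.065938 − 0.022102) = 2.5425 kWh/t
W = W₁ + W₂ = 1.0256 + 2.5425 = 3.5681 kWh/t

W = 3.5681 kWh/t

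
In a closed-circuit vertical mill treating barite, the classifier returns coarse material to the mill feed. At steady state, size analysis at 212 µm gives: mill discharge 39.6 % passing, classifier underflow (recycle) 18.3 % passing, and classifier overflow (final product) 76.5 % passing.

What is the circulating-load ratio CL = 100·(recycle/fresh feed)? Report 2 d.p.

Mass balance on the −212 µm fraction:
Fd + Rd = Ru + Fo ⇒ R/F = (o−d)/(d−u)
r = (76.5 − 39.6)/(39.6 − 18.3) = 36.9/21.3 = 1.7324
CL = 100·r = 173.24 %

CL = 173.24 %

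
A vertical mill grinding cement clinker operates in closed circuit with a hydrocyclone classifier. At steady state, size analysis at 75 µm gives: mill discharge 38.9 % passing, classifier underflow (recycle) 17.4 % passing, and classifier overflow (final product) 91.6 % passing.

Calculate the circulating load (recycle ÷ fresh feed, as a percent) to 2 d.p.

CL = 245.12 %

Let r = R/F. Size balance at 75 µm:
d + r·d = r·u + o → r(d−u) = o−d
r = (91.6 − 38.9)/(38.9 − 17.4) = 52.7/21.5 = 2.4512
CL = 100·r = 245.12 %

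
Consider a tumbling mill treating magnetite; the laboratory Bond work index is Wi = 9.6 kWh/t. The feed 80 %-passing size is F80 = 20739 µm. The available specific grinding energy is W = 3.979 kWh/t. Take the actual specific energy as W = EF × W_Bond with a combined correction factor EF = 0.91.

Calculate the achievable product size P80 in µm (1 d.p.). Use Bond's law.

P80 = 362.9 µm

W = 10·Wi·(P80^(-½) − F80^(-½))
W_Bond = W / EF = 3.979 / 0.91 = 4.3725 kWh/t
1/√P80 = 1/√F80 + W_Bond/(10·Wi)
  = 4.3725/(10·9.6) + 1/√20739 = 0.045547 + 0.006944 = 0.052491
P80 = (1/0.052491)² = 19.0508² = 362.93 µm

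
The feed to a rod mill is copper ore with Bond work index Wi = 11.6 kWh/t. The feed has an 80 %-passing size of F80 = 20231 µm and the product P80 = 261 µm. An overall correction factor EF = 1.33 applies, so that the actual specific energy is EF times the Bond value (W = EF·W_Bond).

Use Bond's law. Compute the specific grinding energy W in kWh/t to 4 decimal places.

Bond:  W = 10 Wi (1/√P − 1/√F)
1/√261 = 0.061898;  1/√20231 = 0.007031
W = 10·11.6·(0.061898 − 0.007031) = 6.3647 kWh/t
Corrected W = EF·W_Bond = 1.33·6.3647 = 8.4650 kWh/t

W = 8.4650 kWh/t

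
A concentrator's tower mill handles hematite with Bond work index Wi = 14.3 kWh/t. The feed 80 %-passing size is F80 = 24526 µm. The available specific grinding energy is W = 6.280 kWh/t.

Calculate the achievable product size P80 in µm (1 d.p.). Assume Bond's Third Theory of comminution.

P80 = 395.2 µm

W = 10 Wi (P80^-0.5 − F80^-0.5)
P80^-0.5 = F80^-0.5 + W/(10 Wi)
  = 6.2800/(10·14.3) + 1/√24526 = 0.043916 + 0.006385 = 0.050301
P80 = (1/0.050301)² = 19.8801² = 395.22 µm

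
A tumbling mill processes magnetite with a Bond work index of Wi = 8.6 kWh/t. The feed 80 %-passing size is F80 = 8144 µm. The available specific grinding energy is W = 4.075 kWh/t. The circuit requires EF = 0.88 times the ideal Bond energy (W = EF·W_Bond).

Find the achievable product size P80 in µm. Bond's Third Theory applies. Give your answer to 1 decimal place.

P80 = 237.2 µm

W = 10 Wi / √P80 − 10 Wi / √F80
W_Bond = W / EF = 4.075 / 0.88 = 4.6307 kWh/t
1/√P80 = 1/√F80 + W_Bond/(10·Wi)
  = 4.6307/(10·8.6) + 1/√8144 = 0.053845 + 0.011081 = 0.064926
P80 = (1/0.064926)² = 15.4021² = 237.22 µm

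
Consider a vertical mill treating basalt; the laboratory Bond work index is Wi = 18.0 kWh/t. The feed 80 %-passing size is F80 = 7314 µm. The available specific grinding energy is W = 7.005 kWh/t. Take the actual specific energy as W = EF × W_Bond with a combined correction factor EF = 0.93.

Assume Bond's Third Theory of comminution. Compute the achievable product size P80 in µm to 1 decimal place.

P80 = 348.9 µm

W = 10·Wi·[P80^(−½) − F80^(−½)]
W_Bond = W / EF = 7.005 / 0.93 = 7.5323 kWh/t
P80^-0.5 = F80^-0.5 + W_Bond/(10 Wi)
  = 7.5323/(10·18.0) + 1/√7314 = 0.041846 + 0.011693 = 0.053539
P80 = (1/0.053539)² = 18.6780² = 348.87 µm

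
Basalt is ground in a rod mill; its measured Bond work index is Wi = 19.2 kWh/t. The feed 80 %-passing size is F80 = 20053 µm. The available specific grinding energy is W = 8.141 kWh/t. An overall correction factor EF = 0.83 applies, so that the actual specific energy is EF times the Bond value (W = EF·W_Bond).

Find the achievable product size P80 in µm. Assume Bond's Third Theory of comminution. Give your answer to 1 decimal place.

P80 = 295.8 µm

W = 10·Wi·[P80^(−½) − F80^(−½)]
W_Bond = W / EF = 8.141 / 0.83 = 9.8084 kWh/t
1/√P80 = 1/√F80 + W_Bond/(10·Wi)
  = 9.8084/(10·19.2) + 1/√20053 = 0.051086 + 0.007062 = 0.058147
P80 = (1/0.058147)² = 17.1977² = 295.76 µm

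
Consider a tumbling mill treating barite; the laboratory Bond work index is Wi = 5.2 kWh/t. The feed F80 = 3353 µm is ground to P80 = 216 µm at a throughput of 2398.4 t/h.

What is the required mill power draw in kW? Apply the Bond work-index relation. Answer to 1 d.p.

P = 6332.1 kW

W = 10·Wi·(P80^(-½) − F80^(-½))
W = 10·5.2·(1/√216 − 1/√3353) = 10·5.2·(0.050772) = 2.6401 kWh/t
Mill draw = 2.6401 × 2398.4 = 6332.1 kW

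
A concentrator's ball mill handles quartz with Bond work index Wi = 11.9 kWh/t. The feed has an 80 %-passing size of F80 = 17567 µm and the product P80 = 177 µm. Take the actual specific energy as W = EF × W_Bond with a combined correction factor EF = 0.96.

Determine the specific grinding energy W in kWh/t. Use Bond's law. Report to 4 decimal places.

W = 7.7249 kWh/t

Bond: W = 10·Wi·(1/√P80 − 1/√F80)
1/√177 = 0.075165;  1/√17567 = 0.007545
W = 10·11.9·(0.075165 − 0.007545) = 8.0467 kWh/t
Corrected W = EF·W_Bond = 0.96·8.0467 = 7.7249 kWh/t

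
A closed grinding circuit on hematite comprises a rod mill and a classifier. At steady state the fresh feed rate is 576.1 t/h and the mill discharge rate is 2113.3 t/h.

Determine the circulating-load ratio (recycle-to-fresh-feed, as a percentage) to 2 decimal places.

CL = 266.83 %

Mill node: discharge = fresh + recycle.
R = M − F = 2113.3 − 576.1 = 1537.2 t/h
CL = 100·R/F = 100·1537.2/576.1 = 266.83 %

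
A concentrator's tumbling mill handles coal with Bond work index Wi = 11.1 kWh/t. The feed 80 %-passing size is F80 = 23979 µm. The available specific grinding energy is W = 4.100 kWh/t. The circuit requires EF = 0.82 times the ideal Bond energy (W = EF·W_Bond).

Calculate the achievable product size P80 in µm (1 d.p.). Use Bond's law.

P80 = 377.0 µm

W_Bond = 10·Wi·(1/√P₈₀ − 1/√F₈₀)
W_Bond = W / EF = 4.100 / 0.82 = 5.0000 kWh/t
⇒ 1/√P80 = W_Bond/(10·Wi) + 1/√F80
  = 5.0000/(10·11.1) + 1/√23979 = 0.045045 + 0.006458 = 0.051503
P80 = (1/0.051503)² = 19.4164² = 377.00 µm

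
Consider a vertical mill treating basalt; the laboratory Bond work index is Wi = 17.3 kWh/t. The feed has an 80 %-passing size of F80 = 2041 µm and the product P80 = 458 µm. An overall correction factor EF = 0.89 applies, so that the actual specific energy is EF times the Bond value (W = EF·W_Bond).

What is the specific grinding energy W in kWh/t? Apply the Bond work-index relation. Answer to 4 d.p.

W = 10·Wi·[P80^(−½) − F80^(−½)]
1/√458 = 0.046727;  1/√2041 = 0.022135
W = 10·17.3·(0.046727 − 0.022135) = 4.2544 kWh/t
With EF = 0.89: W = 4.2544·0.89 = 3.7864 kWh/t

W = 3.7864 kWh/t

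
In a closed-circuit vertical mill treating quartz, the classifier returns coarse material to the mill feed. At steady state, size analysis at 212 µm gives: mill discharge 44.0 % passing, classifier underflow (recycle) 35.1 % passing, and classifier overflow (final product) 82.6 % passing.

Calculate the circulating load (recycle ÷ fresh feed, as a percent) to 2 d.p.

CL = 433.71 %

Classifier node, passing 212 µm:
(1+r)d = ru + o → r = (o−d)/(d−u)
r = (82.6 − 44.0)/(44.0 − 35.1) = 38.6/8.9 = 4.3371
CL = 100·r = 433.71 %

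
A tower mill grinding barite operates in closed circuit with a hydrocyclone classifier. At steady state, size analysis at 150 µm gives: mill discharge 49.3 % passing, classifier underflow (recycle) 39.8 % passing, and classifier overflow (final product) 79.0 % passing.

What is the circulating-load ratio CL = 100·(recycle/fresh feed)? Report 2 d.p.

Let r = R/F. Size balance at 150 µm:
(1+r)d = ru + o → r = (o−d)/(d−u)
r = (79.0 − 49.3)/(49.3 − 39.8) = 29.7/9.5 = 3.1263
CL = 100·r = 312.63 %

CL = 312.63 %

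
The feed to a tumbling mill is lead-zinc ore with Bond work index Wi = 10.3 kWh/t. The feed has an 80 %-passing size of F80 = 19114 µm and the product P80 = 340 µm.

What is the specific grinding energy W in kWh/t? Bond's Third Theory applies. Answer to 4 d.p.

W = 10·Wi·[P80^(−½) − F80^(−½)]
1/√340 = 0.054233;  1/√19114 = 0.007233
W = 10·10.3·(0.054233 − 0.007233) = 4.8410 kWh/t

W = 4.8410 kWh/t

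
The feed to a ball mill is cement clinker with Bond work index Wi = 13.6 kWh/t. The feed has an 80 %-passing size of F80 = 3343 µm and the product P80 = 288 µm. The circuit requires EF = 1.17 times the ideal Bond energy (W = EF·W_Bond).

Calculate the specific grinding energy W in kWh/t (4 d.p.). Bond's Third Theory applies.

W = 6.6242 kWh/t

W = 10 Wi (P80^-0.5 − F80^-0.5)
1/√288 = 0.058926;  1/√3343 = 0.017295
W = 10·13.6·(0.058926 − 0.017295) = 5.6617 kWh/t
W_actual = 1.17 × 5.6617 = 6.6242 kWh/t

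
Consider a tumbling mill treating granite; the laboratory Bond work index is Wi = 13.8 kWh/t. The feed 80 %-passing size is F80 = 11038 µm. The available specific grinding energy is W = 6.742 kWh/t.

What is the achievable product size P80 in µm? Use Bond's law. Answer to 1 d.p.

W = 10 Wi (1/√P80 − 1/√F80)  [Bond]
P80^(−½) = W/(10 Wi) + F80^(−½)
  = 6.7420/(10·13.8) + 1/√11038 = 0.048855 + 0.009518 = 0.058373
P80 = (1/0.058373)² = 17.1311² = 293.48 µm

P80 = 293.5 µm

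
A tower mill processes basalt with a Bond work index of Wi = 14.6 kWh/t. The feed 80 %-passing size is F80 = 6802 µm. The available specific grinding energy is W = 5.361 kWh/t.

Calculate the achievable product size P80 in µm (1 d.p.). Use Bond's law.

P80 = 419.2 µm

W = 10 Wi (P80^-0.5 − F80^-0.5)
P80^(−½) = W/(10 Wi) + F80^(−½)
  = 5.3610/(10·14.6) + 1/√6802 = 0.036719 + 0.012125 = 0.048844
P80 = (1/0.048844)² = 20.4733² = 419.15 µm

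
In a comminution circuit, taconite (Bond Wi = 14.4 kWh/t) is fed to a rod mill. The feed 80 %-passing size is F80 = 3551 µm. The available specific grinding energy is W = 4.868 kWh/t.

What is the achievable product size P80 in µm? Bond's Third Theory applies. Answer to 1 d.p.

P80 = 390.8 µm

W = 10 Wi (P80^-0.5 − F80^-0.5)
⇒ 1/√P80 = W/(10 Wi) + 1/√F80
  = 4.8680/(10·14.4) + 1/√3551 = 0.033806 + 0.016781 = 0.050587
P80 = (1/0.050587)² = 19.7680² = 390.77 µm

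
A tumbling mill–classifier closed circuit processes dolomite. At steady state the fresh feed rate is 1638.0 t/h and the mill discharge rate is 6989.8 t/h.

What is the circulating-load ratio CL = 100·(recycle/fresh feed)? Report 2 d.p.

CL = 326.73 %

Discharge = new feed + return, hence
R = M − F = 6989.8 − 1638.0 = 5351.8 t/h
CL = 100·R/F = 100·5351.8/1638.0 = 326.73 %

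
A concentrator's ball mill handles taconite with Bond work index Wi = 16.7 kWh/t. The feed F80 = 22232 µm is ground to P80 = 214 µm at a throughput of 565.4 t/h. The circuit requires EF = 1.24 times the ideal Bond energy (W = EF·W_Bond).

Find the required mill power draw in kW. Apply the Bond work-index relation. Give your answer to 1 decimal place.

P = 7218.4 kW

Bond:  W = 10 Wi (1/√P − 1/√F)
W = 10·16.7·(1/√214 − 1/√22232) = 10·16.7·(0.061652) = 10.2959 kWh/t
With EF = 1.24: W = 10.2959·1.24 = 12.7669 kWh/t
P_mill = W·ṁ = 12.7669·565.4 = 7218.4 kW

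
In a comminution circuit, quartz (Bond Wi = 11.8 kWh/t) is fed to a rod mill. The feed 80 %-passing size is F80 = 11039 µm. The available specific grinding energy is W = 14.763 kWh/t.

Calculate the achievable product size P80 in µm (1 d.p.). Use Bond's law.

P80 = 55.2 µm

Bond:  W = 10 Wi (1/√P − 1/√F)
P80^(−½) = W/(10 Wi) + F80^(−½)
  = 14.7630/(10·11.8) + 1/√11039 = 0.125110 + 0.009518 = 0.134628
P80 = (1/0.134628)² = 7.4279² = 55.17 µm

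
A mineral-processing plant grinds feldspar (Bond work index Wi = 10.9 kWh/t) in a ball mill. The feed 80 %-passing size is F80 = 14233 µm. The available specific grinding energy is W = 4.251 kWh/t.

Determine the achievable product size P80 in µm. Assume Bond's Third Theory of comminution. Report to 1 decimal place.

W_Bond = 10·Wi·(1/√P₈₀ − 1/√F₈₀)
1/√P80 = 1/√F80 + W/(10·Wi)
  = 4.2510/(10·10.9) + 1/√14233 = 0.039000 + 0.008382 = 0.047382
P80 = (1/0.047382)² = 21.1050² = 445.42 µm

P80 = 445.4 µm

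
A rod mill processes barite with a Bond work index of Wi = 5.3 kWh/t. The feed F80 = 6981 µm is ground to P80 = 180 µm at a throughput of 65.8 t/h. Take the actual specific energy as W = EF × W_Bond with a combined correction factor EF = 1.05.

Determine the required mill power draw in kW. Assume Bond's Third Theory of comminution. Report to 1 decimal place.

P = 229.1 kW

W = 10 Wi (P80^-0.5 − F80^-0.5)
W = 10·5.3·(1/√180 − 1/√6981) = 10·5.3·(0.062567) = 3.3161 kWh/t
Apply correction: 3.3161 × 1.05 = 3.4819 kWh/t
P = W·T = 3.4819·65.8 = 229.1 kW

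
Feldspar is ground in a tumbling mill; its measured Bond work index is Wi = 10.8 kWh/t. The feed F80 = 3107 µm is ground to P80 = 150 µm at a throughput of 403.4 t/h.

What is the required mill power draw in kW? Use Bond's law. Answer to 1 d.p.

W = 10 Wi (P80^-0.5 − F80^-0.5)
W = 10·10.8·(1/√150 − 1/√3107) = 10·10.8·(0.063709) = 6.8806 kWh/t
P_mill = W·ṁ = 6.8806·403.4 = 2775.6 kW

P = 2775.6 kW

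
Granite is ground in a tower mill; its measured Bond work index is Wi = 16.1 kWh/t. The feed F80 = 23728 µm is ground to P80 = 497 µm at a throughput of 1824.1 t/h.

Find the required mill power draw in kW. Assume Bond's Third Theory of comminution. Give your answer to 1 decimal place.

W = 10·Wi·[P80^(−½) − F80^(−½)]
W = 10·16.1·(1/√497 − 1/√23728) = 10·16.1·(0.038364) = 6.1766 kWh/t
P_mill = W·ṁ = 6.1766·1824.1 = 11266.8 kW

P = 11266.8 kW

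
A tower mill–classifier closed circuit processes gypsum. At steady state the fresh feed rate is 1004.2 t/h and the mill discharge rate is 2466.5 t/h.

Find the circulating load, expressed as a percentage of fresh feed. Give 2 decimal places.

Steady state: M = F + R.
R = M − F = 2466.5 − 1004.2 = 1462.3 t/h
CL = 100·R/F = 100·1462.3/1004.2 = 145.62 %

CL = 145.62 %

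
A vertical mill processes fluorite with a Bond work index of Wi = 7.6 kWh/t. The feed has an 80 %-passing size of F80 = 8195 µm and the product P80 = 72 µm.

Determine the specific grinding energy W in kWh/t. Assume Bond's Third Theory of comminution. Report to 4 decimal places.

W = 8.1172 kWh/t

Bond:  W = 10 Wi (1/√P − 1/√F)
1/√72 = 0.117851;  1/√8195 = 0.011047
W = 10·7.6·(0.117851 − 0.011047) = 8.1172 kWh/t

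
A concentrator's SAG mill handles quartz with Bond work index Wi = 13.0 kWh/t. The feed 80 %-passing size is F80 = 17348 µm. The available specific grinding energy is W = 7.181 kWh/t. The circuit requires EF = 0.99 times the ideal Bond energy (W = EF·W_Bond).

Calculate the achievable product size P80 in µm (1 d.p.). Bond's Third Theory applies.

W = 10 Wi / √P80 − 10 Wi / √F80
W_Bond = W / EF = 7.181 / 0.99 = 7.2535 kWh/t
⇒ 1/√P80 = W_Bond/(10 Wi) + 1/√F80
  = 7.2535/(10·13.0) + 1/√17348 = 0.055796 + 0.007592 = 0.063389
P80 = (1/0.063389)² = 15.7757² = 248.87 µm

P80 = 248.9 µm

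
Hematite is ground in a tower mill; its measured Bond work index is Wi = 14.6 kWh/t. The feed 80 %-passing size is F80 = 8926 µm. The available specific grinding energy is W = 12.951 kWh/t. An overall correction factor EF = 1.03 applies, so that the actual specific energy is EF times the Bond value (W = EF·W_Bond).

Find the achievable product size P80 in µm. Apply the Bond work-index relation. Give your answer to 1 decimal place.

P80 = 106.9 µm

W_Bond = 10·Wi·(1/√P₈₀ − 1/√F₈₀)
W_Bond = W / EF = 12.951 / 1.03 = 12.5738 kWh/t
1/√P80 = 1/√F80 + W_Bond/(10·Wi)
  = 12.5738/(10·14.6) + 1/√8926 = 0.086122 + 0.010585 = 0.096706
P80 = (1/0.096706)² = 10.3406² = 106.93 µm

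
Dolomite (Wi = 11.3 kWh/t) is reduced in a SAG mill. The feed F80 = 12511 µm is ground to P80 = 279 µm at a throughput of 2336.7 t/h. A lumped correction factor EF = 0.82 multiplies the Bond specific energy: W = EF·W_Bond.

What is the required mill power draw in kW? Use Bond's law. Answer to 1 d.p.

W = 10·Wi·[P80^(−½) − F80^(−½)]
W = 10·11.3·(1/√279 − 1/√12511) = 10·11.3·(0.050928) = 5.7549 kWh/t
W_actual = 0.82 × 5.7549 = 4.7190 kWh/t
P = W·T = 4.7190·2336.7 = 11026.9 kW

P = 11026.9 kW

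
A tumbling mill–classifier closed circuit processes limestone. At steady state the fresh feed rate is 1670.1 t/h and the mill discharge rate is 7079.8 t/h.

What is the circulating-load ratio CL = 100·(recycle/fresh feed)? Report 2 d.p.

Mill node: discharge = fresh + recycle.
R = M − F = 7079.8 − 1670.1 = 5409.7 t/h
CL = 100·R/F = 100·5409.7/1670.1 = 323.91 %

CL = 323.91 %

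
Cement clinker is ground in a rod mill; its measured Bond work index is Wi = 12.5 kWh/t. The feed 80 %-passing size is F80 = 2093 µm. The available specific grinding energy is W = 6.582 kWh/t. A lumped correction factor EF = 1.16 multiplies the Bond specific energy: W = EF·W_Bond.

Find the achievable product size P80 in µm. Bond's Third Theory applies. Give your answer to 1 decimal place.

P80 = 221.1 µm

Bond:  W = 10 Wi (1/√P − 1/√F)
W_Bond = W / EF = 6.582 / 1.16 = 5.6741 kWh/t
P80^(−½) = W_Bond/(10 Wi) + F80^(−½)
  = 5.6741/(10·12.5) + 1/√2093 = 0.045393 + 0.021858 = 0.067251
P80 = (1/0.067251)² = 14.8696² = 221.10 µm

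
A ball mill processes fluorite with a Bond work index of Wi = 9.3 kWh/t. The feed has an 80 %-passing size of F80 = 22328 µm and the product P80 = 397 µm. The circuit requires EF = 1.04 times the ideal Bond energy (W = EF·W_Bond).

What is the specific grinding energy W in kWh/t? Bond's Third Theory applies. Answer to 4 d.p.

W = 4.2070 kWh/t

Bond:  W = 10 Wi (1/√P − 1/√F)
1/√397 = 0.050189;  1/√22328 = 0.006692
W = 10·9.3·(0.050189 − 0.006692) = 4.0452 kWh/t
Apply correction: 4.0452 × 1.04 = 4.2070 kWh/t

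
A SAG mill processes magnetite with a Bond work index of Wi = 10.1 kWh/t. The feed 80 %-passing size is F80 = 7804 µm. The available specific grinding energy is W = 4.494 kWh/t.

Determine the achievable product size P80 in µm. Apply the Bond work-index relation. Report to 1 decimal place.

Bond: W = 10·Wi·(1/√P80 − 1/√F80)
P80^-0.5 = F80^-0.5 + W/(10 Wi)
  = 4.4940/(10·10.1) + 1/√7804 = 0.044495 + 0.011320 = 0.055815
P80 = (1/0.055815)² = 17.9164² = 321.00 µm

P80 = 321.0 µm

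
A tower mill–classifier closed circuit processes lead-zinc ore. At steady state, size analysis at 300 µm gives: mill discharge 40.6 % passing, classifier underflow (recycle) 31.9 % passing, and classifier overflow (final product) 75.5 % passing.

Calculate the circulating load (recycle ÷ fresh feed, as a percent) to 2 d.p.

CL = 401.15 %

Mass balance on the −300 µm fraction:
Fd + Rd = Ru + Fo ⇒ R/F = (o−d)/(d−u)
r = (75.5 − 40.6)/(40.6 − 31.9) = 34.9/8.7 = 4.0115
CL = 100·r = 401.15 %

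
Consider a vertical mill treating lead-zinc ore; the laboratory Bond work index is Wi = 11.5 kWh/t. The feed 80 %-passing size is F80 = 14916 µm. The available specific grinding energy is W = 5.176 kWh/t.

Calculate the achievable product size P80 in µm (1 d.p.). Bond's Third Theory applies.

P80 = 353.4 µm

W_Bond = 10·Wi·(1/√P₈₀ − 1/√F₈₀)
⇒ 1/√P80 = W/(10·Wi) + 1/√F80
  = 5.1760/(10·11.5) + 1/√14916 = 0.045009 + 0.008188 = 0.053197
P80 = (1/0.053197)² = 18.7982² = 353.37 µm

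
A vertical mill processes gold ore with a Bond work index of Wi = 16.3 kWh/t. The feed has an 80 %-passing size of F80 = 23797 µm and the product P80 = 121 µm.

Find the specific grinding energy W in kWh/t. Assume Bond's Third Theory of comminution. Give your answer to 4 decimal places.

W = 10 Wi (1/√P80 − 1/√F80)  [Bond]
1/√121 = 0.090909;  1/√23797 = 0.006482
W = 10·16.3·(0.090909 − 0.006482) = 13.7615 kWh/t

W = 13.7615 kWh/t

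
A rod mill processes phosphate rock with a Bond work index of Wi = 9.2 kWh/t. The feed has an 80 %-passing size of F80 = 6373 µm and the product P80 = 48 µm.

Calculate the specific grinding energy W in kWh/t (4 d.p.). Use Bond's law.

W = 12.1266 kWh/t

Bond:  W = 10 Wi (1/√P − 1/√F)
1/√48 = 0.144338;  1/√6373 = 0.012526
W = 10·9.2·(0.144338 − 0.012526) = 12.1266 kWh/t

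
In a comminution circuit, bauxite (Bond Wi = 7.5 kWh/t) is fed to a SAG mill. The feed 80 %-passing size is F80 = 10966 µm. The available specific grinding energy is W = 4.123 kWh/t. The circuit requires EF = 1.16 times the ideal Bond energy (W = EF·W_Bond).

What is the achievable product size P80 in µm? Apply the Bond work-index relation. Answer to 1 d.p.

W = 10 Wi (P80^-0.5 − F80^-0.5)
W_Bond = W / EF = 4.123 / 1.16 = 3.5543 kWh/t
P80^(−½) = W_Bond/(10 Wi) + F80^(−½)
  = 3.5543/(10·7.5) + 1/√10966 = 0.047391 + 0.009549 = 0.056940
P80 = (1/0.056940)² = 17.5623² = 308.43 µm

P80 = 308.4 µm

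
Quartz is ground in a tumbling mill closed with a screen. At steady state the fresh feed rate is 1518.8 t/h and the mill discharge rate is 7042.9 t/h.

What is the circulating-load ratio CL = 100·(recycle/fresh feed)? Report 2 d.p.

M = F + R at steady state, so:
R = M − F = 7042.9 − 1518.8 = 5524.1 t/h
CL = 100·R/F = 100·5524.1/1518.8 = 363.71 %

CL = 363.71 %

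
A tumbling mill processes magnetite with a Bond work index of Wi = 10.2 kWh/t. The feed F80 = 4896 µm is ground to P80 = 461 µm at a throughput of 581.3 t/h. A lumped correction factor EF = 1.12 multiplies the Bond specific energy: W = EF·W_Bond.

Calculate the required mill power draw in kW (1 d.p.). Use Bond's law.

W = 10 Wi / √P80 − 10 Wi / √F80
W = 10·10.2·(1/√461 − 1/√4896) = 10·10.2·(0.032283) = 3.2929 kWh/t
With EF = 1.12: W = 3.2929·1.12 = 3.6880 kWh/t
Power = W × throughput = 3.6880 kWh/t × 581.3 t/h = 2143.8 kW

P = 2143.8 kW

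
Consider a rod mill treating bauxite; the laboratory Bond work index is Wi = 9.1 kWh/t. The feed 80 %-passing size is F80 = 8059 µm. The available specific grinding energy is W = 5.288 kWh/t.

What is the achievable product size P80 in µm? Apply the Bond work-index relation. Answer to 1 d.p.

P80 = 208.5 µm

Bond: W = 10·Wi·(1/√P80 − 1/√F80)
P80^(−½) = W/(10 Wi) + F80^(−½)
  = 5.2880/(10·9.1) + 1/√8059 = 0.058110 + 0.011139 = 0.069249
P80 = (1/0.069249)² = 14.4406² = 208.53 µm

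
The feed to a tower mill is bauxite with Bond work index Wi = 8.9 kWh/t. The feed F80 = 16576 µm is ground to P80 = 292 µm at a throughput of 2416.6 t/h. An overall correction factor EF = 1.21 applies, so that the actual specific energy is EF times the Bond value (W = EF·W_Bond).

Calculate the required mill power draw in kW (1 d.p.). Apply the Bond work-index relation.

P = 13208.3 kW

W = 10·Wi·(P80^(-½) − F80^(-½))
W = 10·8.9·(1/√292 − 1/√16576) = 10·8.9·(0.050753) = 4.5171 kWh/t
Apply correction: 4.5171 × 1.21 = 5.4656 kWh/t
Power = W × throughput = 5.4656 kWh/t × 2416.6 t/h = 13208.3 kW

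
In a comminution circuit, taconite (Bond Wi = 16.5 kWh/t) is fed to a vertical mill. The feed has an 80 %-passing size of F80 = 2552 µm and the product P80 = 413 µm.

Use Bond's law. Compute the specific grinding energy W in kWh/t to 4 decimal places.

W = 10 Wi / √P80 − 10 Wi / √F80
1/√413 = 0.049207;  1/√2552 = 0.019795
W = 10·16.5·(0.049207 − 0.019795) = 4.8529 kWh/t

W = 4.8529 kWh/t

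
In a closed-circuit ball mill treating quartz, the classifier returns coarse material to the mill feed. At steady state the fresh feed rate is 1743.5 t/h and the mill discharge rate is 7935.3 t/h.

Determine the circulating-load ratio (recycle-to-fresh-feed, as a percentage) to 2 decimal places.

Mill node: discharge = fresh + recycle.
R = M − F = 7935.3 − 1743.5 = 6191.8 t/h
CL = 100·R/F = 100·6191.8/1743.5 = 355.14 %

CL = 355.14 %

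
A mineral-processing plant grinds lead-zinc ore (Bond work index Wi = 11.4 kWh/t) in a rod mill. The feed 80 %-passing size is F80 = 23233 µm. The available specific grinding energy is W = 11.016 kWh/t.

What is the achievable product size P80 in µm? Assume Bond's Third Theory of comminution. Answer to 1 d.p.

W_Bond = 10·Wi·(1/√P₈₀ − 1/√F₈₀)
P80^(−½) = W/(10 Wi) + F80^(−½)
  = 11.0160/(10·11.4) + 1/√23233 = 0.096632 + 0.006561 = 0.103192
P80 = (1/0.103192)² = 9.6907² = 93.91 µm

P80 = 93.9 µm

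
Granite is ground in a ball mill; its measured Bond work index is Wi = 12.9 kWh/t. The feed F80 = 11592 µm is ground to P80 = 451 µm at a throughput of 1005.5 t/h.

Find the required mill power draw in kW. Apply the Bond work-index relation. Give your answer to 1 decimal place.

P = 4903.0 kW

W = 10·Wi·[P80^(−½) − F80^(−½)]
W = 10·12.9·(1/√451 − 1/√11592) = 10·12.9·(0.037800) = 4.8762 kWh/t
P_mill = W·ṁ = 4.8762·1005.5 = 4903.0 kW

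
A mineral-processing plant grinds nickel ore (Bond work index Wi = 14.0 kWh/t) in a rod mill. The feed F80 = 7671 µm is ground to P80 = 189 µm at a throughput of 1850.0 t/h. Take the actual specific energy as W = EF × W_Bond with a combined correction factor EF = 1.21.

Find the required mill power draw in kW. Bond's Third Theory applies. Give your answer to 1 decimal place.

P = 19217.6 kW

Bond: W = 10·Wi·(1/√P80 − 1/√F80)
W = 10·14.0·(1/√189 − 1/√7671) = 10·14.0·(0.061322) = 8.5850 kWh/t
W_actual = 1.21 × 8.5850 = 10.3879 kWh/t
Mill draw = 10.3879 × 1850.0 = 19217.6 kW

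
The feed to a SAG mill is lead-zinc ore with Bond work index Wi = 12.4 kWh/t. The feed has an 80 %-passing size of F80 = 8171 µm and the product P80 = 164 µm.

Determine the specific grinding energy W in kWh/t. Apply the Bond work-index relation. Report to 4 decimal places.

W = 10·Wi·(P80^(-½) − F80^(-½))
1/√164 = 0.078087;  1/√8171 = 0.011063
W = 10·12.4·(0.078087 − 0.011063) = 8.3110 kWh/t

W = 8.3110 kWh/t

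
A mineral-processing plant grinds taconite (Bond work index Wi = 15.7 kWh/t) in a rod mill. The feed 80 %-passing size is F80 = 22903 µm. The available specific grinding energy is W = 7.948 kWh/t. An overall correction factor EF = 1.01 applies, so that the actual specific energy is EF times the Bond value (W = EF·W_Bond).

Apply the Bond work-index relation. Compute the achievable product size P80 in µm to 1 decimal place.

P80 = 310.7 µm

W_Bond = 10·Wi·(1/√P₈₀ − 1/√F₈₀)
W_Bond = W / EF = 7.948 / 1.01 = 7.8693 kWh/t
⇒ 1/√P80 = W_Bond/(10·Wi) + 1/√F80
  = 7.8693/(10·15.7) + 1/√22903 = 0.050123 + 0.006608 = 0.056731
P80 = (1/0.056731)² = 17.6271² = 310.72 µm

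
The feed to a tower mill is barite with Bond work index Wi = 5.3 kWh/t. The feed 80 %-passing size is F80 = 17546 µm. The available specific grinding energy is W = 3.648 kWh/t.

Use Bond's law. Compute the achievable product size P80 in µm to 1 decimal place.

W = 10 Wi (P80^-0.5 − F80^-0.5)
⇒ 1/√P80 = W/(10 Wi) + 1/√F80
  = 3.6480/(10·5.3) + 1/√17546 = 0.068830 + 0.007549 = 0.076380
P80 = (1/0.076380)² = 13.0925² = 171.41 µm

P80 = 171.4 µm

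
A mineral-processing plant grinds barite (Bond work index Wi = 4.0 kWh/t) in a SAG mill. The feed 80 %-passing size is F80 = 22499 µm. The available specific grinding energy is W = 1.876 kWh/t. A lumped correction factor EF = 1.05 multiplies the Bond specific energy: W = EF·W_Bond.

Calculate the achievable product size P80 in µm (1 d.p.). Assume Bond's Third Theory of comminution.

W = 10·Wi·(P80^(-½) − F80^(-½))
W_Bond = W / EF = 1.876 / 1.05 = 1.7867 kWh/t
P80^-0.5 = F80^-0.5 + W_Bond/(10 Wi)
  = 1.7867/(10·4.0) + 1/√22499 = 0.044667 + 0.006667 = 0.051333
P80 = (1/0.051333)² = 19.4805² = 379.49 µm

P80 = 379.5 µm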